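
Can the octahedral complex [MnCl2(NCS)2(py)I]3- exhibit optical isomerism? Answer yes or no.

yes

An octahedron has six vertices in three trans pairs; every non-trans pair is cis.
There are 6 geometric isomers: Cl trans, NCS cis; Cl trans, NCS trans; Cl cis, NCS cis (3 arrangements, 2 chiral); Cl cis, NCS trans.
Of these, 2 lack any improper symmetry element and so occur as enantiomeric pairs, giving 6 + 2 = 8 stereoisomers in total.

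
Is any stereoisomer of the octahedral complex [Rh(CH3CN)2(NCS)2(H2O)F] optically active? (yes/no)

The six octahedral sites form three mutually perpendicular trans pairs.
Working through the distinct placements yields 6 geometric isomers: CH3CN trans, NCS trans; CH3CN trans, NCS cis; CH3CN cis, NCS trans; CH3CN cis, NCS cis (3 arrangements, 2 chiral).
Of these, 2 lack any improper symmetry element and so occur as enantiomeric pairs, giving 6 + 2 = 8 stereoisomers in total.

yes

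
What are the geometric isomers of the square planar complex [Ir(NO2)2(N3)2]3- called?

cis and trans

In a square planar complex each vertex has one trans partner and two cis neighbours.
There are 2 geometric isomers: NO2 cis; NO2 trans.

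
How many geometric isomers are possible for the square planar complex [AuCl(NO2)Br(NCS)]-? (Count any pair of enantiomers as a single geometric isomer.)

A square has two trans pairs of vertices; adjacent vertices are cis.
There are 3 geometric isomers: (Br/NCS trans, Cl/NO2 trans); (Br/NO2 trans, Cl/NCS trans); (Br/Cl trans, NCS/NO2 trans).

3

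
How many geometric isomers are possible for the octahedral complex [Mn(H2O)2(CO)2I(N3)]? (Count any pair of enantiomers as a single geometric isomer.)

6

An octahedron has six vertices in three trans pairs; every non-trans pair is cis.
The distinct arrangements are (6 in all): H2O trans, CO trans; H2O cis, CO trans; H2O cis, CO cis (3 arrangements, 2 chiral); H2O trans, CO cis.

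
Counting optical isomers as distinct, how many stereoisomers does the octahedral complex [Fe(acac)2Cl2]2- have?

Each acac is bidentate and must span two cis positions.
Working through the distinct placements yields 2 geometric isomers: Cl trans; Cl cis (chiral).
One of these lacks any improper symmetry element and so occurs as an enantiomeric pair, giving 2 + 1 = 3 stereoisomers in total.

3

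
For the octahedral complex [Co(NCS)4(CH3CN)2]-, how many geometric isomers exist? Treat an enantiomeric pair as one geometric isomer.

An octahedron has six vertices in three trans pairs; every non-trans pair is cis.
Systematic placement gives 2 geometric isomers: CH3CN trans; CH3CN cis.

2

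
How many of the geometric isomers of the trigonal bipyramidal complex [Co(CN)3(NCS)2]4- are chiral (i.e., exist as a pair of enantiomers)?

The distinct arrangements are (3 in all): NCS both equatorial; NCS one axial, one equatorial; NCS both axial.
Each arrangement has an internal mirror plane or centre of symmetry, so none is chiral.

0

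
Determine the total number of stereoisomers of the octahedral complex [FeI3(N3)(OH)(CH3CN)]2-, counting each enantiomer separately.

Working through the distinct placements yields 4 geometric isomers: I mer (3 arrangements); I fac (chiral).
One of these lacks any improper symmetry element and so occurs as an enantiomeric pair, giving 4 + 1 = 5 stereoisomers in total.

5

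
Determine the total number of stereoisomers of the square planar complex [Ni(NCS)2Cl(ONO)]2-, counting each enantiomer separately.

There are 2 geometric isomers: NCS cis; NCS trans.
Each arrangement has an internal mirror plane or centre of symmetry, so none is chiral.

2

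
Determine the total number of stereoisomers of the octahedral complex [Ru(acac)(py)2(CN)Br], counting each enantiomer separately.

6

The six octahedral sites form three mutually perpendicular trans pairs.
Each acac is bidentate and must span two cis positions.
The distinct arrangements are (4 in all): py cis (3 arrangements, 2 chiral); py trans.
Of these, 2 lack any improper symmetry element and so occur as enantiomeric pairs, giving 4 + 2 = 6 stereoisomers in total.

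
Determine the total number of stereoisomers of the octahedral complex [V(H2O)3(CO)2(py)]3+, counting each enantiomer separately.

3

The six octahedral sites form three mutually perpendicular trans pairs.
There are 3 geometric isomers: H2O mer, CO trans; H2O fac, CO cis; H2O mer, CO cis.
Each arrangement has an internal mirror plane or centre of symmetry, so none is chiral.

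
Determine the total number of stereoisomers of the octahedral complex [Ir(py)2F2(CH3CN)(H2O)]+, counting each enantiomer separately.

8

There are 6 geometric isomers: py trans, F cis; py cis, F cis (3 arrangements, 2 chiral); py trans, F trans; py cis, F trans.
Of these, 2 lack any improper symmetry element and so occur as enantiomeric pairs, giving 6 + 2 = 8 stereoisomers in total.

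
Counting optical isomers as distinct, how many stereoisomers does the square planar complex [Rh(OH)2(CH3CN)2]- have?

2

Working through the distinct placements yields 2 geometric isomers: OH cis; OH trans.
Each arrangement has an internal mirror plane or centre of symmetry, so none is chiral.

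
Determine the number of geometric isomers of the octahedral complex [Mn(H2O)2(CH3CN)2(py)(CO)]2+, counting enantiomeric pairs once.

6

In an octahedral complex each vertex has one trans partner and four cis neighbours.
Working through the distinct placements yields 6 geometric isomers: H2O cis, CH3CN trans; H2O trans, CH3CN trans; H2O cis, CH3CN cis (3 arrangements, 2 chiral); H2O trans, CH3CN cis.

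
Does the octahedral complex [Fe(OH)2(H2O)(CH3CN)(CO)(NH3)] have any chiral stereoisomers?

yes

The six octahedral sites form three mutually perpendicular trans pairs.
Exhaustive case analysis gives 9 geometric isomers.
Of these, 6 lack any improper symmetry element and so occur as enantiomeric pairs, giving 9 + 6 = 15 stereoisomers in total.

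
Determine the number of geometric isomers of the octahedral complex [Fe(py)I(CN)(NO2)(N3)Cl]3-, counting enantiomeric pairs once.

15

The six octahedral sites form three mutually perpendicular trans pairs.
Placing the ligands in turn and identifying arrangements related by rotation or reflection leaves 15 distinct geometric isomers.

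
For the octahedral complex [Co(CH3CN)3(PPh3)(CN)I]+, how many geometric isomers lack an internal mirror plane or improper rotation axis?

The distinct arrangements are (4 in all): CH3CN mer (3 arrangements); CH3CN fac (chiral).
One of these lacks any improper symmetry element and so occurs as an enantiomeric pair, giving 4 + 1 = 5 stereoisomers in total.

1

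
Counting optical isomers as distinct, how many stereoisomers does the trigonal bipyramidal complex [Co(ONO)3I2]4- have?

In a trigonal bipyramid the two axial positions differ from the three equatorial ones.
Working through the distinct placements yields 3 geometric isomers: I both axial; I one axial, one equatorial; I both equatorial.
Each arrangement has an internal mirror plane or centre of symmetry, so none is chiral.

3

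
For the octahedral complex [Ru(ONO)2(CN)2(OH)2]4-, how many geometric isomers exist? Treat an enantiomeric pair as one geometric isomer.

5

In an octahedral complex each vertex has one trans partner and four cis neighbours.
Working through the distinct placements yields 5 geometric isomers: ONO trans, CN trans, OH trans; ONO cis, CN trans, OH cis; ONO trans, CN cis, OH cis; ONO cis, CN cis, OH cis (chiral); ONO cis, CN cis, OH trans.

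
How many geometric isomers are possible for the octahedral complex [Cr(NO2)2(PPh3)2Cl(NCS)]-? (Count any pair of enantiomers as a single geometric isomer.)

The six octahedral sites form three mutually perpendicular trans pairs.
The distinct arrangements are (6 in all): NO2 trans, PPh3 trans; NO2 cis, PPh3 cis (3 arrangements, 2 chiral); NO2 cis, PPh3 trans; NO2 trans, PPh3 cis.

6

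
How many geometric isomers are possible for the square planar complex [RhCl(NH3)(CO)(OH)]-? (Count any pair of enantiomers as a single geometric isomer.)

In a square planar complex each vertex has one trans partner and two cis neighbours.
There are 3 geometric isomers: (CO/NH3 trans, Cl/OH trans); (CO/OH trans, Cl/NH3 trans); (CO/Cl trans, NH3/OH trans).

3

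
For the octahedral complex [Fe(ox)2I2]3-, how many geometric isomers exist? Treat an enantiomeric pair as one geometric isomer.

Each ox is bidentate and must span two cis positions.
There are 2 geometric isomers: I trans; I cis (chiral).

2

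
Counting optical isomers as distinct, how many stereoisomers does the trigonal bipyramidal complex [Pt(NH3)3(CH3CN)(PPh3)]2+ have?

In a trigonal bipyramid the two axial positions differ from the three equatorial ones.
Systematic placement gives 4 geometric isomers: CH3CN axial, PPh3 equatorial; CH3CN axial, PPh3 axial; CH3CN equatorial, PPh3 equatorial; CH3CN equatorial, PPh3 axial.
Each arrangement has an internal mirror plane or centre of symmetry, so none is chiral.

4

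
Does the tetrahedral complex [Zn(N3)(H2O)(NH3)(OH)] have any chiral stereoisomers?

All four vertices of a tetrahedron are equivalent and mutually adjacent, so cis/trans isomerism cannot arise.
Only one geometric arrangement is possible; it has no improper symmetry element, so it exists as a pair of enantiomers (2 stereoisomers).

yes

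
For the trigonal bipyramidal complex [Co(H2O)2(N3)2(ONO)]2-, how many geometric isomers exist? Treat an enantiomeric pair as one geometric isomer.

5

Systematic enumeration (placing each ligand type in turn and discarding arrangements equivalent by rotation or reflection) gives 5 geometric isomers.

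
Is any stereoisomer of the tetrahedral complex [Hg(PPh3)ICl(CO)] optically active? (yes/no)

Only one geometric arrangement is possible; it has no improper symmetry element, so it exists as a pair of enantiomers (2 stereoisomers).

yes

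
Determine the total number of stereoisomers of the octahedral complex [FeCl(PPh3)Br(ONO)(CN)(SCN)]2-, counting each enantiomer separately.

30

Exhaustive case analysis gives 15 geometric isomers.
Of these, 15 lack any improper symmetry element and so occur as enantiomeric pairs, giving 15 + 15 = 30 stereoisomers in total.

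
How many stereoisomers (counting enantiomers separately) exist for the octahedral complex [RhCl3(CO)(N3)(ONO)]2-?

Working through the distinct placements yields 4 geometric isomers: Cl mer (3 arrangements); Cl fac (chiral).
One of these lacks any improper symmetry element and so occurs as an enantiomeric pair, giving 4 + 1 = 5 stereoisomers in total.

5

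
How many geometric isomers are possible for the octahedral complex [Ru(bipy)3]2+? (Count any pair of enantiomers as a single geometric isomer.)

An octahedron has six vertices in three trans pairs; every non-trans pair is cis.
Each bipy is bidentate and must span two cis positions.
Only one geometric arrangement is possible; it has no improper symmetry element, so it exists as a pair of enantiomers (2 stereoisomers).

1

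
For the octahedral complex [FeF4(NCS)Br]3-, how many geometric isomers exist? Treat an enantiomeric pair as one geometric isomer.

An octahedron has six vertices in three trans pairs; every non-trans pair is cis.
Systematic placement gives 2 geometric isomers: NCS and Br mutually cis; NCS and Br mutually trans.

2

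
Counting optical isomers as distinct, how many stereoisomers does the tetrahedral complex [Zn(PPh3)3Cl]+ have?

In a tetrahedral complex all four positions are equivalent and every pair of ligands is adjacent — there is no cis/trans distinction.
Only one geometric arrangement is possible.

1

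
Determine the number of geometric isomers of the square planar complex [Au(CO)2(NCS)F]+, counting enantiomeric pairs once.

2

Systematic placement gives 2 geometric isomers: CO cis; CO trans.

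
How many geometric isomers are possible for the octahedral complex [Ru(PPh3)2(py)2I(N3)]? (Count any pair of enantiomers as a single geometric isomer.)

In an octahedral complex each vertex has one trans partner and four cis neighbours.
Systematic placement gives 6 geometric isomers: PPh3 trans, py trans; PPh3 cis, py cis (3 arrangements, 2 chiral); PPh3 cis, py trans; PPh3 trans, py cis.

6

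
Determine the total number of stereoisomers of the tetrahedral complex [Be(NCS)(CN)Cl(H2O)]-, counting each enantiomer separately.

2

All four vertices of a tetrahedron are equivalent and mutually adjacent, so cis/trans isomerism cannot arise.
Only one geometric arrangement is possible; it has no improper symmetry element, so it exists as a pair of enantiomers (2 stereoisomers).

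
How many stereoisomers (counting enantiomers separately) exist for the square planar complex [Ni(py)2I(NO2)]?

In a square planar complex each vertex has one trans partner and two cis neighbours.
Working through the distinct placements yields 2 geometric isomers: py cis; py trans.
Each arrangement has an internal mirror plane or centre of symmetry, so none is chiral.

2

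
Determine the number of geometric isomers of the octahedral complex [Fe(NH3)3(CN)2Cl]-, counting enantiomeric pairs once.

The six octahedral sites form three mutually perpendicular trans pairs.
Systematic placement gives 3 geometric isomers: NH3 mer, CN trans; NH3 mer, CN cis; NH3 fac, CN cis.

3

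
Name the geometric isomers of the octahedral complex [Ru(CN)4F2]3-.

Systematic placement gives 2 geometric isomers: F trans; F cis.

cis and trans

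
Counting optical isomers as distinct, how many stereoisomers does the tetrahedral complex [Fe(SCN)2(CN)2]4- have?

1

All four vertices of a tetrahedron are equivalent and mutually adjacent, so cis/trans isomerism cannot arise.
Only one geometric arrangement is possible.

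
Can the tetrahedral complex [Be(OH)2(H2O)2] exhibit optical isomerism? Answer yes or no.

no

Only one geometric arrangement is possible.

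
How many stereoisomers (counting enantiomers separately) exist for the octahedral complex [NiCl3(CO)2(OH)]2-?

In an octahedral complex each vertex has one trans partner and four cis neighbours.
Systematic placement gives 3 geometric isomers: Cl mer, CO trans; Cl fac, CO cis; Cl mer, CO cis.
Each arrangement has an internal mirror plane or centre of symmetry, so none is chiral.

3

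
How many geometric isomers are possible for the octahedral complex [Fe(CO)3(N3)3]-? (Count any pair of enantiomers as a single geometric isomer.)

The six octahedral sites form three mutually perpendicular trans pairs.
Systematic placement gives 2 geometric isomers: CO mer; CO fac.

2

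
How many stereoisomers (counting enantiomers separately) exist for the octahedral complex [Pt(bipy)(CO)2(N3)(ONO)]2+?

In an octahedral complex each vertex has one trans partner and four cis neighbours.
Each bipy is bidentate and must span two cis positions.
Working through the distinct placements yields 4 geometric isomers: CO trans; CO cis (3 arrangements, 2 chiral).
Of these, 2 lack any improper symmetry element and so occur as enantiomeric pairs, giving 4 + 2 = 6 stereoisomers in total.

6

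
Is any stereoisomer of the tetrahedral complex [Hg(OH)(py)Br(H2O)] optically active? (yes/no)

yes

All four vertices of a tetrahedron are equivalent and mutually adjacent, so cis/trans isomerism cannot arise.
Only one geometric arrangement is possible; it has no improper symmetry element, so it exists as a pair of enantiomers (2 stereoisomers).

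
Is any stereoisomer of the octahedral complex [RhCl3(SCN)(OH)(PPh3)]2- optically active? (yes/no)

In an octahedral complex each vertex has one trans partner and four cis neighbours.
Systematic placement gives 4 geometric isomers: Cl mer (3 arrangements); Cl fac (chiral).
One of these lacks any improper symmetry element and so occurs as an enantiomeric pair, giving 4 + 1 = 5 stereoisomers in total.

yes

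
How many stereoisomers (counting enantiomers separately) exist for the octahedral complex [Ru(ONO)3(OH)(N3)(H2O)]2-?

5

The six octahedral sites form three mutually perpendicular trans pairs.
Systematic placement gives 4 geometric isomers: ONO mer (3 arrangements); ONO fac (chiral).
One of these lacks any improper symmetry element and so occurs as an enantiomeric pair, giving 4 + 1 = 5 stereoisomers in total.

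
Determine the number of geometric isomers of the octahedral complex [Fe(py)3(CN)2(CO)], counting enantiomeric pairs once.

3

An octahedron has six vertices in three trans pairs; every non-trans pair is cis.
Systematic placement gives 3 geometric isomers: py mer, CN trans; py mer, CN cis; py fac, CN cis.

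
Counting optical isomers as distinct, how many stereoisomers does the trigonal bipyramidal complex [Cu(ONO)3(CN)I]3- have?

Systematic placement gives 4 geometric isomers: CN axial, I axial; CN axial, I equatorial; CN equatorial, I axial; CN equatorial, I equatorial.
Each arrangement has an internal mirror plane or centre of symmetry, so none is chiral.

4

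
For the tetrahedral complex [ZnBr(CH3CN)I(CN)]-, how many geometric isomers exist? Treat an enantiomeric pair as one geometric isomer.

In a tetrahedral complex all four positions are equivalent and every pair of ligands is adjacent — there is no cis/trans distinction.
Only one geometric arrangement is possible; it has no improper symmetry element, so it exists as a pair of enantiomers (2 stereoisomers).

1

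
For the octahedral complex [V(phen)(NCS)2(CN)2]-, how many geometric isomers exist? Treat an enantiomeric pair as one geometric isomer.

3

Each phen is bidentate and must span two cis positions.
The distinct arrangements are (3 in all): NCS cis, CN trans; NCS cis, CN cis (chiral); NCS trans, CN cis.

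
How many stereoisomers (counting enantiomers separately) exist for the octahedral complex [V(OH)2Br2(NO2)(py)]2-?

An octahedron has six vertices in three trans pairs; every non-trans pair is cis.
Working through the distinct placements yields 6 geometric isomers: OH cis, Br trans; OH trans, Br trans; OH cis, Br cis (3 arrangements, 2 chiral); OH trans, Br cis.
Of these, 2 lack any improper symmetry element and so occur as enantiomeric pairs, giving 6 + 2 = 8 stereoisomers in total.

8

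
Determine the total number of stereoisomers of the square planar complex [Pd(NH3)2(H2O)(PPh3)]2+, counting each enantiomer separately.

In a square planar complex each vertex has one trans partner and two cis neighbours.
Systematic placement gives 2 geometric isomers: NH3 cis; NH3 trans.
Each arrangement has an internal mirror plane or centre of symmetry, so none is chiral.

2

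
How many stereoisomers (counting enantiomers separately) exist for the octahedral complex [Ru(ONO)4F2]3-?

There are 2 geometric isomers: F trans; F cis.
Each arrangement has an internal mirror plane or centre of symmetry, so none is chiral.

2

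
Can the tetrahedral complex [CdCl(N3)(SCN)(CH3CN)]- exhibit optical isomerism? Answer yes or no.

yes

All four vertices of a tetrahedron are equivalent and mutually adjacent, so cis/trans isomerism cannot arise.
Only one geometric arrangement is possible; it has no improper symmetry element, so it exists as a pair of enantiomers (2 stereoisomers).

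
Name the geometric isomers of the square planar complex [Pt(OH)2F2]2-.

In a square planar complex each vertex has one trans partner and two cis neighbours.
The distinct arrangements are (2 in all): OH cis; OH trans.

cis and trans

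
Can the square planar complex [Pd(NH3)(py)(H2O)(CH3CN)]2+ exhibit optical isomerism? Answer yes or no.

A square has two trans pairs of vertices; adjacent vertices are cis.
Working through the distinct placements yields 3 geometric isomers: (CH3CN/NH3 trans, H2O/py trans); (CH3CN/py trans, H2O/NH3 trans); (CH3CN/H2O trans, NH3/py trans).
Each arrangement has an internal mirror plane or centre of symmetry, so none is chiral.

no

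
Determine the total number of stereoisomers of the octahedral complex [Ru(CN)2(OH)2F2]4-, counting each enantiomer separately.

6

The distinct arrangements are (5 in all): CN trans, OH trans, F trans; CN trans, OH cis, F cis; CN cis, OH trans, F cis; CN cis, OH cis, F cis (chiral); CN cis, OH cis, F trans.
One of these lacks any improper symmetry element and so occurs as an enantiomeric pair, giving 5 + 1 = 6 stereoisomers in total.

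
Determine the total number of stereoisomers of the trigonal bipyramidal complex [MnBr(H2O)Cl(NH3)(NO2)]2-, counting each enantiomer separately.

20

Exhaustive case analysis gives 10 geometric isomers.
Of these, 10 lack any improper symmetry element and so occur as enantiomeric pairs, giving 10 + 10 = 20 stereoisomers in total.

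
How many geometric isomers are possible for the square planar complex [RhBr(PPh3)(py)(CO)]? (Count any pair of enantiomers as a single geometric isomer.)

A square has two trans pairs of vertices; adjacent vertices are cis.
The distinct arrangements are (3 in all): (Br/PPh3 trans, CO/py trans); (Br/py trans, CO/PPh3 trans); (Br/CO trans, PPh3/py trans).

3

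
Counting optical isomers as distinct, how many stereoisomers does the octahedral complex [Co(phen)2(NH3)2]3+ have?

3

Each phen is bidentate and must span two cis positions.
There are 2 geometric isomers: NH3 trans; NH3 cis (chiral).
One of these lacks any improper symmetry element and so occurs as an enantiomeric pair, giving 2 + 1 = 3 stereoisomers in total.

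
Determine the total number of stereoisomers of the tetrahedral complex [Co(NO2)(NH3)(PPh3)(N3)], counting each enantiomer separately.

2

All four vertices of a tetrahedron are equivalent and mutually adjacent, so cis/trans isomerism cannot arise.
Only one geometric arrangement is possible; it has no improper symmetry element, so it exists as a pair of enantiomers (2 stereoisomers).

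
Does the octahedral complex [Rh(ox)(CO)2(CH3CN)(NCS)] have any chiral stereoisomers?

Each ox is bidentate and must span two cis positions.
The distinct arrangements are (4 in all): CO cis (3 arrangements, 2 chiral); CO trans.
Of these, 2 lack any improper symmetry element and so occur as enantiomeric pairs, giving 4 + 2 = 6 stereoisomers in total.

yes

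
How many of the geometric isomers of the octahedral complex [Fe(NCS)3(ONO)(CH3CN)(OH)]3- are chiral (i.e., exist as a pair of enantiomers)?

An octahedron has six vertices in three trans pairs; every non-trans pair is cis.
Working through the distinct placements yields 4 geometric isomers: NCS mer (3 arrangements); NCS fac (chiral).
One of these lacks any improper symmetry element and so occurs as an enantiomeric pair, giving 4 + 1 = 5 stereoisomers in total.

1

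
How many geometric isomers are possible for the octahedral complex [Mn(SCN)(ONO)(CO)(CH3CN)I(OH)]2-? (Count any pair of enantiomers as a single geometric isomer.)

15

Exhaustive case analysis gives 15 geometric isomers.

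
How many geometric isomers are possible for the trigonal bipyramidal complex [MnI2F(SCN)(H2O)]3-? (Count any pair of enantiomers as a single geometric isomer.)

Systematic enumeration (placing each ligand type in turn and discarding arrangements equivalent by rotation or reflection) gives 7 geometric isomers.

7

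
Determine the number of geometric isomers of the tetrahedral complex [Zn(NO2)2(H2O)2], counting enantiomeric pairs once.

1

All four vertices of a tetrahedron are equivalent and mutually adjacent, so cis/trans isomerism cannot arise.
Only one geometric arrangement is possible.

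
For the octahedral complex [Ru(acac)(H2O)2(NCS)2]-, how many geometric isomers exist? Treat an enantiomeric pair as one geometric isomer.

An octahedron has six vertices in three trans pairs; every non-trans pair is cis.
Each acac is bidentate and must span two cis positions.
The distinct arrangements are (3 in all): H2O trans, NCS cis; H2O cis, NCS cis (chiral); H2O cis, NCS trans.

3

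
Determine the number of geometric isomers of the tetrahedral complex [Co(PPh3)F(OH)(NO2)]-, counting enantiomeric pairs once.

All four vertices of a tetrahedron are equivalent and mutually adjacent, so cis/trans isomerism cannot arise.
Only one geometric arrangement is possible; it has no improper symmetry element, so it exists as a pair of enantiomers (2 stereoisomers).

1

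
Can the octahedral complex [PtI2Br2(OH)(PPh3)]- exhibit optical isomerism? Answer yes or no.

yes

An octahedron has six vertices in three trans pairs; every non-trans pair is cis.
The distinct arrangements are (6 in all): I trans, Br trans; I cis, Br trans; I cis, Br cis (3 arrangements, 2 chiral); I trans, Br cis.
Of these, 2 lack any improper symmetry element and so occur as enantiomeric pairs, giving 6 + 2 = 8 stereoisomers in total.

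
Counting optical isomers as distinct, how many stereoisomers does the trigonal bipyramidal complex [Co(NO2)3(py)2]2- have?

In a trigonal bipyramid the two axial positions differ from the three equatorial ones.
Working through the distinct placements yields 3 geometric isomers: py both equatorial; py one axial, one equatorial; py both axial.
Each arrangement has an internal mirror plane or centre of symmetry, so none is chiral.

3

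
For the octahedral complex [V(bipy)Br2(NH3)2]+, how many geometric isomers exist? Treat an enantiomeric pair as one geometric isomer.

3

The six octahedral sites form three mutually perpendicular trans pairs.
Each bipy is bidentate and must span two cis positions.
The distinct arrangements are (3 in all): Br trans, NH3 cis; Br cis, NH3 cis (chiral); Br cis, NH3 trans.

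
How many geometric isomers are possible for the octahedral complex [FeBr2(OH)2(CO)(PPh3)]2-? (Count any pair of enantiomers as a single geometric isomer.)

An octahedron has six vertices in three trans pairs; every non-trans pair is cis.
There are 6 geometric isomers: Br trans, OH cis; Br trans, OH trans; Br cis, OH cis (3 arrangements, 2 chiral); Br cis, OH trans.

6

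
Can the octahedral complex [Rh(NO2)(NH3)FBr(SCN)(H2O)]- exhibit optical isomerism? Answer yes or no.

In an octahedral complex each vertex has one trans partner and four cis neighbours.
Systematic enumeration (placing each ligand type in turn and discarding arrangements equivalent by rotation or reflection) gives 15 geometric isomers.
Of these, 15 lack any improper symmetry element and so occur as enantiomeric pairs, giving 15 + 15 = 30 stereoisomers in total.

yes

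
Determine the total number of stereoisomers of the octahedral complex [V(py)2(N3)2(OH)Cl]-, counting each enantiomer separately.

8

The six octahedral sites form three mutually perpendicular trans pairs.
The distinct arrangements are (6 in all): py trans, N3 cis; py cis, N3 cis (3 arrangements, 2 chiral); py trans, N3 trans; py cis, N3 trans.
Of these, 2 lack any improper symmetry element and so occur as enantiomeric pairs, giving 6 + 2 = 8 stereoisomers in total.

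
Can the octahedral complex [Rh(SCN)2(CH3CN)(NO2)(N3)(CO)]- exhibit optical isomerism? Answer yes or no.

The six octahedral sites form three mutually perpendicular trans pairs.
Exhaustive case analysis gives 9 geometric isomers.
Of these, 6 lack any improper symmetry element and so occur as enantiomeric pairs, giving 9 + 6 = 15 stereoisomers in total.

yes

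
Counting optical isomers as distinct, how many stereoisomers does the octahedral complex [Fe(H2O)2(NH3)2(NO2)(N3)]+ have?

8

There are 6 geometric isomers: H2O trans, NH3 cis; H2O trans, NH3 trans; H2O cis, NH3 cis (3 arrangements, 2 chiral); H2O cis, NH3 trans.
Of these, 2 lack any improper symmetry element and so occur as enantiomeric pairs, giving 6 + 2 = 8 stereoisomers in total.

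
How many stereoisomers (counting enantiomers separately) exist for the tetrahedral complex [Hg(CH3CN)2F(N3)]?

1

In a tetrahedral complex all four positions are equivalent and every pair of ligands is adjacent — there is no cis/trans distinction.
Only one geometric arrangement is possible.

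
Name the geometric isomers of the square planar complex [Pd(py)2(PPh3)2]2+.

In a square planar complex each vertex has one trans partner and two cis neighbours.
Working through the distinct placements yields 2 geometric isomers: py cis; py trans.

cis and trans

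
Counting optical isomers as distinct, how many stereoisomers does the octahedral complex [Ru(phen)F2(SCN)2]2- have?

4

An octahedron has six vertices in three trans pairs; every non-trans pair is cis.
Each phen is bidentate and must span two cis positions.
The distinct arrangements are (3 in all): F trans, SCN cis; F cis, SCN cis (chiral); F cis, SCN trans.
One of these lacks any improper symmetry element and so occurs as an enantiomeric pair, giving 3 + 1 = 4 stereoisomers in total.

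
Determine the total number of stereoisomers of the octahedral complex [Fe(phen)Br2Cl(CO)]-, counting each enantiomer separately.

In an octahedral complex each vertex has one trans partner and four cis neighbours.
Each phen is bidentate and must span two cis positions.
Systematic placement gives 4 geometric isomers: Br trans; Br cis (3 arrangements, 2 chiral).
Of these, 2 lack any improper symmetry element and so occur as enantiomeric pairs, giving 4 + 2 = 6 stereoisomers in total.

6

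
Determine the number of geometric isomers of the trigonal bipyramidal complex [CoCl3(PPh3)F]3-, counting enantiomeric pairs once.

A trigonal bipyramid has two axial and three equatorial sites, which are chemically inequivalent.
The distinct arrangements are (4 in all): PPh3 equatorial, F equatorial; PPh3 equatorial, F axial; PPh3 axial, F equatorial; PPh3 axial, F axial.

4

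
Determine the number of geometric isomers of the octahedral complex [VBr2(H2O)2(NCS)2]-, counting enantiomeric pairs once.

There are 5 geometric isomers: Br trans, H2O trans, NCS trans; Br trans, H2O cis, NCS cis; Br cis, H2O cis, NCS trans; Br cis, H2O cis, NCS cis (chiral); Br cis, H2O trans, NCS cis.

5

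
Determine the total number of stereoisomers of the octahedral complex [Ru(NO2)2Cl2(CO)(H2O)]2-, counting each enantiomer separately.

In an octahedral complex each vertex has one trans partner and four cis neighbours.
There are 6 geometric isomers: NO2 trans, Cl cis; NO2 cis, Cl cis (3 arrangements, 2 chiral); NO2 trans, Cl trans; NO2 cis, Cl trans.
Of these, 2 lack any improper symmetry element and so occur as enantiomeric pairs, giving 6 + 2 = 8 stereoisomers in total.

8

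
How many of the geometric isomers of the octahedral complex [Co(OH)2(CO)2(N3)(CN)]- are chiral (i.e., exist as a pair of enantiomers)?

In an octahedral complex each vertex has one trans partner and four cis neighbours.
Systematic placement gives 6 geometric isomers: OH trans, CO cis; OH cis, CO cis (3 arrangements, 2 chiral); OH trans, CO trans; OH cis, CO trans.
Of these, 2 lack any improper symmetry element and so occur as enantiomeric pairs, giving 6 + 2 = 8 stereoisomers in total.

2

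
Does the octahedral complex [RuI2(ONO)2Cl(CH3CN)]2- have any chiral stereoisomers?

An octahedron has six vertices in three trans pairs; every non-trans pair is cis.
There are 6 geometric isomers: I trans, ONO trans; I cis, ONO cis (3 arrangements, 2 chiral); I cis, ONO trans; I trans, ONO cis.
Of these, 2 lack any improper symmetry element and so occur as enantiomeric pairs, giving 6 + 2 = 8 stereoisomers in total.

yes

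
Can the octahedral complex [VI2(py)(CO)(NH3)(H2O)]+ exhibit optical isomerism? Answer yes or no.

yes

The six octahedral sites form three mutually perpendicular trans pairs.
Exhaustive case analysis gives 9 geometric isomers.
Of these, 6 lack any improper symmetry element and so occur as enantiomeric pairs, giving 9 + 6 = 15 stereoisomers in total.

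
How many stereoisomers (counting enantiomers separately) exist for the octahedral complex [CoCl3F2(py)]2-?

3

The distinct arrangements are (3 in all): Cl mer, F cis; Cl mer, F trans; Cl fac, F cis.
Each arrangement has an internal mirror plane or centre of symmetry, so none is chiral.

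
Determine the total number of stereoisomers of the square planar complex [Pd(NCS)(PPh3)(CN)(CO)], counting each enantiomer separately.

Working through the distinct placements yields 3 geometric isomers: (CN/NCS trans, CO/PPh3 trans); (CN/PPh3 trans, CO/NCS trans); (CN/CO trans, NCS/PPh3 trans).
Each arrangement has an internal mirror plane or centre of symmetry, so none is chiral.

3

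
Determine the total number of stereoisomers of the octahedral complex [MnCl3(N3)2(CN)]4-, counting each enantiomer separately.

3

The six octahedral sites form three mutually perpendicular trans pairs.
The distinct arrangements are (3 in all): Cl mer, N3 trans; Cl fac, N3 cis; Cl mer, N3 cis.
Each arrangement has an internal mirror plane or centre of symmetry, so none is chiral.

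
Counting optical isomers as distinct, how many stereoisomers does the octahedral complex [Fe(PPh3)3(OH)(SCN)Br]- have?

The six octahedral sites form three mutually perpendicular trans pairs.
The distinct arrangements are (4 in all): PPh3 mer (3 arrangements); PPh3 fac (chiral).
One of these lacks any improper symmetry element and so occurs as an enantiomeric pair, giving 4 + 1 = 5 stereoisomers in total.

5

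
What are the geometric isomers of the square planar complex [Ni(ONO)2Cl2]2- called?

cis and trans

In a square planar complex each vertex has one trans partner and two cis neighbours.
There are 2 geometric isomers: ONO cis; ONO trans.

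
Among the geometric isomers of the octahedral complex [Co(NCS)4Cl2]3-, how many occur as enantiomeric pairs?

In an octahedral complex each vertex has one trans partner and four cis neighbours.
The distinct arrangements are (2 in all): Cl trans; Cl cis.
Each arrangement has an internal mirror plane or centre of symmetry, so none is chiral.

0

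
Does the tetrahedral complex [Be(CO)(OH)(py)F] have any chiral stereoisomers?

yes

In a tetrahedral complex all four positions are equivalent and every pair of ligands is adjacent — there is no cis/trans distinction.
Only one geometric arrangement is possible; it has no improper symmetry element, so it exists as a pair of enantiomers (2 stereoisomers).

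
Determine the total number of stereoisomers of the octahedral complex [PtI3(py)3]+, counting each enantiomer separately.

An octahedron has six vertices in three trans pairs; every non-trans pair is cis.
Working through the distinct placements yields 2 geometric isomers: I mer; I fac.
Each arrangement has an internal mirror plane or centre of symmetry, so none is chiral.

2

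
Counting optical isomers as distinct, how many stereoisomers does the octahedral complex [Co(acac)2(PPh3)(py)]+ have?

An octahedron has six vertices in three trans pairs; every non-trans pair is cis.
Each acac is bidentate and must span two cis positions.
The distinct arrangements are (2 in all): PPh3 and py mutually cis (chiral); PPh3 and py mutually trans.
One of these lacks any improper symmetry element and so occurs as an enantiomeric pair, giving 2 + 1 = 3 stereoisomers in total.

3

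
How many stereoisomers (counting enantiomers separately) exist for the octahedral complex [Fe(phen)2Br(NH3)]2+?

The six octahedral sites form three mutually perpendicular trans pairs.
Each phen is bidentate and must span two cis positions.
Working through the distinct placements yields 2 geometric isomers: Br and NH3 mutually trans; Br and NH3 mutually cis (chiral).
One of these lacks any improper symmetry element and so occurs as an enantiomeric pair, giving 2 + 1 = 3 stereoisomers in total.

3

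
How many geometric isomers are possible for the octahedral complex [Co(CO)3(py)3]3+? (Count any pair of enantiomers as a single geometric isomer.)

2

In an octahedral complex each vertex has one trans partner and four cis neighbours.
The distinct arrangements are (2 in all): CO mer; CO fac.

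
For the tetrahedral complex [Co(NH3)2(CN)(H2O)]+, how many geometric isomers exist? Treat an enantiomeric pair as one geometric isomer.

1

In a tetrahedral complex all four positions are equivalent and every pair of ligands is adjacent — there is no cis/trans distinction.
Only one geometric arrangement is possible.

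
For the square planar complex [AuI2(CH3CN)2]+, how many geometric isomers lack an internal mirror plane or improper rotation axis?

0

In a square planar complex each vertex has one trans partner and two cis neighbours.
There are 2 geometric isomers: I cis; I trans.
Each arrangement has an internal mirror plane or centre of symmetry, so none is chiral.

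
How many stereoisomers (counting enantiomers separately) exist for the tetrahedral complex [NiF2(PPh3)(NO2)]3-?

In a tetrahedral complex all four positions are equivalent and every pair of ligands is adjacent — there is no cis/trans distinction.
Only one geometric arrangement is possible.

1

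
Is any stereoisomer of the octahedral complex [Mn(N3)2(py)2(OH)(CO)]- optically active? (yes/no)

The six octahedral sites form three mutually perpendicular trans pairs.
The distinct arrangements are (6 in all): N3 cis, py trans; N3 cis, py cis (3 arrangements, 2 chiral); N3 trans, py trans; N3 trans, py cis.
Of these, 2 lack any improper symmetry element and so occur as enantiomeric pairs, giving 6 + 2 = 8 stereoisomers in total.

yes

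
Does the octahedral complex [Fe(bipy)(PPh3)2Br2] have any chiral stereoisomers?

yes

In an octahedral complex each vertex has one trans partner and four cis neighbours.
Each bipy is bidentate and must span two cis positions.
Working through the distinct placements yields 3 geometric isomers: PPh3 cis, Br trans; PPh3 cis, Br cis (chiral); PPh3 trans, Br cis.
One of these lacks any improper symmetry element and so occurs as an enantiomeric pair, giving 3 + 1 = 4 stereoisomers in total.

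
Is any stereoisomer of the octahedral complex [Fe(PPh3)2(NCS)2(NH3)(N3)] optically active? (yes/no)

In an octahedral complex each vertex has one trans partner and four cis neighbours.
Working through the distinct placements yields 6 geometric isomers: PPh3 trans, NCS cis; PPh3 cis, NCS cis (3 arrangements, 2 chiral); PPh3 trans, NCS trans; PPh3 cis, NCS trans.
Of these, 2 lack any improper symmetry element and so occur as enantiomeric pairs, giving 6 + 2 = 8 stereoisomers in total.

yes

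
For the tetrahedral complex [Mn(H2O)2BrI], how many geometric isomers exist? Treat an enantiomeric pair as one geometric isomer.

1

Only one geometric arrangement is possible.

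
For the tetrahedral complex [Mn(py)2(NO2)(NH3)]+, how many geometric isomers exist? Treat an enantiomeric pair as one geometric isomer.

1

In a tetrahedral complex all four positions are equivalent and every pair of ligands is adjacent — there is no cis/trans distinction.
Only one geometric arrangement is possible.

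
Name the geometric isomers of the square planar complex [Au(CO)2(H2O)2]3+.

There are 2 geometric isomers: CO cis; CO trans.

cis and trans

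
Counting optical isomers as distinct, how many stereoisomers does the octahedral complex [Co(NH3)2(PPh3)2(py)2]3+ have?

In an octahedral complex each vertex has one trans partner and four cis neighbours.
The distinct arrangements are (5 in all): NH3 trans, PPh3 trans, py trans; NH3 trans, PPh3 cis, py cis; NH3 cis, PPh3 cis, py trans; NH3 cis, PPh3 cis, py cis (chiral); NH3 cis, PPh3 trans, py cis.
One of these lacks any improper symmetry element and so occurs as an enantiomeric pair, giving 5 + 1 = 6 stereoisomers in total.

6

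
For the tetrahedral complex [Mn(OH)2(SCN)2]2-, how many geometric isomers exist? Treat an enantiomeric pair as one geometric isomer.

In a tetrahedral complex all four positions are equivalent and every pair of ligands is adjacent — there is no cis/trans distinction.
Only one geometric arrangement is possible.

1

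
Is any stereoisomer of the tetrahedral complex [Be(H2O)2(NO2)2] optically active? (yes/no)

In a tetrahedral complex all four positions are equivalent and every pair of ligands is adjacent — there is no cis/trans distinction.
Only one geometric arrangement is possible.

no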